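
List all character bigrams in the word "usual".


Word: "usual" (length 5)
Number of bigrams = 5 - 2 + 1 = 4
  Position 0: "us"
  Position 1: "su"
  Position 2: "ua"
  Position 3: "al"
Bigrams = "us", "su", "ua", "al"


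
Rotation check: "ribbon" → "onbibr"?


Word: "ribbon", Candidate: "onbibr"
Method: check if candidate is substring of word+word
"ribbonribbon" contains "onbibr"? No
Is rotation = No


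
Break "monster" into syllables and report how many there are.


Word: "monster"
Syllable breakdown: mon | ster
Counting: 2 parts
= 2 syllables


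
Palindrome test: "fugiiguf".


Word: "fugiiguf"
Reversed: "fugiiguf"
Forward == Backward? fugiiguf == fugiiguf
Palindrome = Yes


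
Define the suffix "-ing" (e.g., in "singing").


Suffix: -ing
Example: singing (sing + -ing)
Meaning = present participle


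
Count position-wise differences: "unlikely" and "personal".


Comparing character by character (same length = 8):
  Pos 0: 'u' vs 'p' !=
  Pos 1: 'n' vs 'e' !=
  Pos 2: 'l' vs 'r' !=
  Pos 3: 'i' vs 's' !=
  Pos 4: 'k' vs 'o' !=
  Pos 5: 'e' vs 'n' !=
  Pos 6: 'l' vs 'a' !=
  Pos 7: 'y' vs 'l' !=
Hamming distance = 8


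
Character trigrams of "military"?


Word: "military" (length 8)
Number of trigrams = 8 - 3 + 1 = 6
  Position 0: "mil"
  Position 1: "ili"
  Position 2: "lit"
  Position 3: "ita"
  Position 4: "tar"
  Position 5: "ary"
Trigrams = "mil", "ili", "lit", "ita", "tar", "ary"


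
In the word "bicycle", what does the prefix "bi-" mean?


Prefix: bi-
As in: bicycle -> bi- + cycle
Meaning = two


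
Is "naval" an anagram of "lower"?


Word 1: "lower" → sorted: elorw
Word 2: "naval" → sorted: aalnv
Same letters? elorw != aalnv
Anagram = No


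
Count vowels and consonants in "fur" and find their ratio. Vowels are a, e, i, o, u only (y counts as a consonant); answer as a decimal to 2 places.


Word: "fur"
Vowels (a,e,i,o,u): 1
Consonants: 2
Ratio = 1/2
= 0.50


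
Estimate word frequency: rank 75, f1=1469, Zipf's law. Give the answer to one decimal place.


Zipf's law: f(r) = f(1) / r
f(1) = 1469
f(75) = 1469 / 75
= 19.6 occurrences


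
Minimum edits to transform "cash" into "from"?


Word 1: "cash" (length 4)
Word 2: "from" (length 4)
One optimal edit sequence (insert/delete/substitute each cost 1):
  1. substitute 'c' -> 'f'  (+1)
  2. substitute 'a' -> 'r'  (+1)
  3. substitute 's' -> 'o'  (+1)
  4. substitute 'h' -> 'm'  (+1)
Total edit operations: 4
Edit distance = 4


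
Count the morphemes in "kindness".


Word: "kindness"
Morphemes: kind | -ness
Each morpheme carries meaning
= 2 morphemes


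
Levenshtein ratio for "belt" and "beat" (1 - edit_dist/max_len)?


Word 1: "belt" (length 4)
Word 2: "beat" (length 4)
One optimal edit sequence:
  1. keep 'b'
  2. keep 'e'
  3. substitute 'l' -> 'a'  (+1)
  4. keep 't'
Edit distance = 1
Max length = max(4, 4) = 4
Similarity = 1 - 1/4
= 0.7500


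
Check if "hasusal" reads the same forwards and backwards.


Word: "hasusal"
Reversed: "lasusah"
Forward == Backward? hasusal != lasusah
Palindrome = No


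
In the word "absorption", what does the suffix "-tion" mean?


Suffix: -tion
Example: absorption = absorb + -tion, with a spelling change
Meaning = act or process


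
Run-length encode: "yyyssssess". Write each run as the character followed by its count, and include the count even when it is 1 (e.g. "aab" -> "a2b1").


String: "yyyssssess"
Scanning for consecutive runs:
  'y' x 3
  's' x 4
  'e' x 1
  's' x 2
RLE = "y3s4e1s2"


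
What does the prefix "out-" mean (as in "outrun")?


Prefix: out-
Example: outrun (out- + run)
Meaning = surpass


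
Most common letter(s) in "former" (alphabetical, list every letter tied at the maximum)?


Word: "former"
Letter counts:
  'e': 1
  'f': 1
  'm': 1
  'o': 1
  'r': 2
Maximum count = 2
Most frequent = 'r' (2 times each)


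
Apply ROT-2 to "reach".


Word: "reach"
Shift: 2
Each letter → (letter + shift) mod 26:
  'r' (17) + 2 = 19 → 't'
  'e' (4) + 2 = 6 → 'g'
  'a' (0) + 2 = 2 → 'c'
  'c' (2) + 2 = 4 → 'e'
  'h' (7) + 2 = 9 → 'j'
Result = "tgcej"


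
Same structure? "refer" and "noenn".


Pattern of "refer": [0, 1, 2, 1, 0]
Pattern of "noenn": [0, 1, 2, 0, 0]
Patterns do not match
Same pattern = No


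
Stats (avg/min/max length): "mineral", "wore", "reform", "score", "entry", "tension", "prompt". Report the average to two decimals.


Lengths: "mineral"=7, "wore"=4, "reform"=6, "score"=5, "entry"=5, "tension"=7, "prompt"=6
Sum = 40, Count = 7
Average = 40/7 = 5.71
= avg=5.71, min=4, max=7


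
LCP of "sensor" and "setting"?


Word 1: "sensor"
Word 2: "setting"
Comparing from start:
  Pos 0: 's' == 's'
  Pos 1: 'e' == 'e'
  Pos 2: 'n' != 't' (stop)
LCP = "se" (length 2)


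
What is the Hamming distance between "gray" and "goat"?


Comparing character by character (same length = 4):
  Pos 0: 'g' vs 'g' =
  Pos 1: 'r' vs 'o' !=
  Pos 2: 'a' vs 'a' =
  Pos 3: 'y' vs 't' !=
Hamming distance = 2


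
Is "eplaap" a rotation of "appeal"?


Word: "appeal", Candidate: "eplaap"
Method: check if candidate is substring of word+word
"appealappeal" contains "eplaap"? No
Is rotation = No


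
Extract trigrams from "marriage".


Word: "marriage" (length 8)
Number of trigrams = 8 - 3 + 1 = 6
  Position 0: "mar"
  Position 1: "arr"
  Position 2: "rri"
  Position 3: "ria"
  Position 4: "iag"
  Position 5: "age"
Trigrams = "mar", "arr", "rri", "ria", "iag", "age"


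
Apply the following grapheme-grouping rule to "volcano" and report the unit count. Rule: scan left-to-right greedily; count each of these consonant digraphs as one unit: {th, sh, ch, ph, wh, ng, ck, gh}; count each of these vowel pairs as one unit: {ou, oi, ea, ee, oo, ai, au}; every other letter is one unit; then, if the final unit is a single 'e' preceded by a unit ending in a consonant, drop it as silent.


Word: "volcano" (7 letters)
Left-to-right scan:
  (1) 'v' (letter)
  (2) 'o' (letter)
  (3) 'l' (letter)
  (4) 'c' (letter)
  (5) 'a' (letter)
  (6) 'n' (letter)
  (7) 'o' (letter)
Units from scan: 7
Sound units = 7 units


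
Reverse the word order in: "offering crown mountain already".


Original: "offering crown mountain already"
Words (1..n): offering | crown | mountain | already
Reversed (n..1): already | mountain | crown | offering
Result = "already mountain crown offering"


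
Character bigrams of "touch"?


Word: "touch" (length 5)
Number of bigrams = 5 - 2 + 1 = 4
  Position 0: "to"
  Position 1: "ou"
  Position 2: "uc"
  Position 3: "ch"
Bigrams = "to", "ou", "uc", "ch"


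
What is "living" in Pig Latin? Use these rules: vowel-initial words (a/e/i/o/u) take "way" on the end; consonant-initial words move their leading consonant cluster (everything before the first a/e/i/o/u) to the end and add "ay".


Word: "living"
Starts with consonant(s) → move to end, add 'ay'
Consonant cluster: "l"
Pig Latin = "ivinglay"


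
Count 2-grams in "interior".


Word: "interior" (length 8)
Number of 2-grams = length - 2 + 1 = 8 - 2 + 1
= 7


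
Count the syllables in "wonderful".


Word: "wonderful"
Syllable breakdown: won · der · ful
Counting: 3 parts
= 3 syllables


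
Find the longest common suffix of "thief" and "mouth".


Word 1: "thief"
Word 2: "mouth"
Comparing from end:
  Pos -1: 'f' != 'h' (stop)
LCS = "" (length 0)


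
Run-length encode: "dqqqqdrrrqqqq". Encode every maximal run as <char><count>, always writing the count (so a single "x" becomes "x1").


String: "dqqqqdrrrqqqq"
Scanning for consecutive runs:
  'd' x 1
  'q' x 4
  'd' x 1
  'r' x 3
  'q' x 4
RLE = "d1q4d1r3q4"


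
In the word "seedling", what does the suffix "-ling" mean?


Suffix: -ling
Example: seedling = seed + -ling
Meaning = small / young


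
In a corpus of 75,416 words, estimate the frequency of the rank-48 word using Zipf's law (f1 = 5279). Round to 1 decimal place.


Zipf's law: f(r) = f(1) / r
f(1) = 5279
f(48) = 5279 / 48
= 110.0 occurrences


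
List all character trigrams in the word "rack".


Word: "rack" (length 4)
Number of trigrams = 4 - 3 + 1 = 2
  Position 0: "rac"
  Position 1: "ack"
Trigrams = "rac", "ack"


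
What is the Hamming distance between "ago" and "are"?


Comparing character by character (same length = 3):
  Pos 0: 'a' vs 'a' =
  Pos 1: 'g' vs 'r' !=
  Pos 2: 'o' vs 'e' !=
Hamming distance = 2


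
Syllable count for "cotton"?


Word: "cotton"
Syllable breakdown: cot · ton
Counting: 2 parts
= 2 syllables


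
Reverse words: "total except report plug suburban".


Original: "total except report plug suburban"
Words (1..n): total | except | report | plug | suburban
Reversed (n..1): suburban | plug | report | except | total
Result = "suburban plug report except total"


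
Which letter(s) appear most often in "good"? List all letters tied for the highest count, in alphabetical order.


Word: "good"
Letter counts:
  'd': 1
  'g': 1
  'o': 2
Maximum count = 2
Most frequent = 'o' (2 times each)


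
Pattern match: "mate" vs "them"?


Pattern of "mate": [0, 1, 2, 3]
Pattern of "them": [0, 1, 2, 3]
Patterns match
Same pattern = Yes


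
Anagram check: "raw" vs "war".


Word 1: "raw" → sorted: arw
Word 2: "war" → sorted: arw
Same letters? arw == arw
Anagram = Yes


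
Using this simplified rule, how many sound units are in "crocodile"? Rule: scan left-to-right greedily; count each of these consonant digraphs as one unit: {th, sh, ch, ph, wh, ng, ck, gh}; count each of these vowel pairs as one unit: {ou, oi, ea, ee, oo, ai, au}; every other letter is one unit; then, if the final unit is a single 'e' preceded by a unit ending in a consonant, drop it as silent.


Word: "crocodile" (9 letters)
Left-to-right scan:
  1. 'c' (letter)
  2. 'r' (letter)
  3. 'o' (letter)
  4. 'c' (letter)
  5. 'o' (letter)
  6. 'd' (letter)
  7. 'i' (letter)
  8. 'l' (letter)
  9. 'e' (letter)
Units from scan: 9
Final unit is 'e' after a consonant -> drop as silent (-1)
Sound units = 8 units


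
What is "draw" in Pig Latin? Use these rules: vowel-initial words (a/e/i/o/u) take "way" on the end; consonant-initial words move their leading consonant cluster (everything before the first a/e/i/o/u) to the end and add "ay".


Word: "draw"
Starts with consonant(s) → move to end, add 'ay'
Consonant cluster: "dr"
Pig Latin = "awdray"


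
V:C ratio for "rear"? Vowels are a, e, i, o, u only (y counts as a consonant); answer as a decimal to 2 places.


Word: "rear"
Vowels (a,e,i,o,u): 2
Consonants: 2
Ratio = 2/2
= 1.00


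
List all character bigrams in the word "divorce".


Word: "divorce" (length 7)
Number of bigrams = 7 - 2 + 1 = 6
  Position 0: "di"
  Position 1: "iv"
  Position 2: "vo"
  Position 3: "or"
  Position 4: "rc"
  Position 5: "ce"
Bigrams = "di", "iv", "vo", "or", "rc", "ce"


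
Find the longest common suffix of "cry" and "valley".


Word 1: "cry"
Word 2: "valley"
Comparing from end:
  Pos -1: 'y' == 'y'
  Pos -2: 'r' != 'e' (stop)
LCS = "y" (length 1)


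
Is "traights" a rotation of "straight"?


Word: "straight", Candidate: "traights"
Method: check if candidate is substring of word+word
"straightstraight" contains "traights"? Yes
Is rotation = Yes


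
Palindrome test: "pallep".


Word: "pallep"
Reversed: "pellap"
Forward == Backward? pallep != pellap
Palindrome = No


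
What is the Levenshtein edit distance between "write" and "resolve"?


Word 1: "write" (length 5)
Word 2: "resolve" (length 7)
One optimal edit sequence (insert/delete/substitute each cost 1):
  1. insert 'r'  (+1)
  2. insert 'e'  (+1)
  3. substitute 'w' -> 's'  (+1)
  4. substitute 'r' -> 'o'  (+1)
  5. substitute 'i' -> 'l'  (+1)
  6. substitute 't' -> 'v'  (+1)
  7. keep 'e'
Total edit operations: 6
Edit distance = 6


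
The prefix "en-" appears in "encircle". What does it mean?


Prefix: en-
As in: encircle -> en- + circle
Meaning = cause to / put into


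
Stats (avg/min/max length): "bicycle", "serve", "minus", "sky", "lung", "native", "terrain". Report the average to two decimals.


Lengths: "bicycle"=7, "serve"=5, "minus"=5, "sky"=3, "lung"=4, "native"=6, "terrain"=7
Sum = 37, Count = 7
Average = 37/7 = 5.29
= avg=5.29, min=3, max=7


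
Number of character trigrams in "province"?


Word: "province" (length 8)
Number of 3-grams = length - 3 + 1 = 8 - 3 + 1
= 6


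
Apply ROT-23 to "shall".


Word: "shall"
Shift: 23
Each letter → (letter + shift) mod 26:
  's' (18) + 23 = 15 → 'p'
  'h' (7) + 23 = 4 → 'e'
  'a' (0) + 23 = 23 → 'x'
  'l' (11) + 23 = 8 → 'i'
  'l' (11) + 23 = 8 → 'i'
Result = "pexii"


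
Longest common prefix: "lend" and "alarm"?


Word 1: "lend"
Word 2: "alarm"
Comparing from start:
  Pos 0: 'l' != 'a' (stop)
LCP = "" (length 0)


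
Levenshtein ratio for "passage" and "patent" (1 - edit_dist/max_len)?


Word 1: "passage" (length 7)
Word 2: "patent" (length 6)
One optimal edit sequence:
  1. keep 'p'
  2. keep 'a'
  3. delete 's'  (+1)
  4. substitute 's' -> 't'  (+1)
  5. substitute 'a' -> 'e'  (+1)
  6. substitute 'g' -> 'n'  (+1)
  7. substitute 'e' -> 't'  (+1)
Edit distance = 5
Max length = max(7, 6) = 7
Similarity = 1 - 5/7
= 0.2857


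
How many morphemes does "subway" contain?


Word: "subway"
Morphemes: sub- + way
Each morpheme carries meaning
= 2 morphemes


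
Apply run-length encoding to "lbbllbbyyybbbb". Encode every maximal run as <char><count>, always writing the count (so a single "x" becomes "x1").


String: "lbbllbbyyybbbb"
Scanning for consecutive runs:
  'l' x 1
  'b' x 2
  'l' x 2
  'b' x 2
  'y' x 3
  'b' x 4
RLE = "l1b2l2b2y3b4"


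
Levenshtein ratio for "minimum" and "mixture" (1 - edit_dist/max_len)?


Word 1: "minimum" (length 7)
Word 2: "mixture" (length 7)
One optimal edit sequence:
  1. keep 'm'
  2. keep 'i'
  3. substitute 'n' -> 'x'  (+1)
  4. substitute 'i' -> 't'  (+1)
  5. substitute 'm' -> 'u'  (+1)
  6. substitute 'u' -> 'r'  (+1)
  7. substitute 'm' -> 'e'  (+1)
Edit distance = 5
Max length = max(7, 7) = 7
Similarity = 1 - 5/7
= 0.2857


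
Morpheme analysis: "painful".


Word: "painful"
Morphemes: pain | -ful
Each morpheme carries meaning
= 2 morphemes


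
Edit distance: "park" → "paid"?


Word 1: "park" (length 4)
Word 2: "paid" (length 4)
One optimal edit sequence (insert/delete/substitute each cost 1):
  1. keep 'p'
  2. keep 'a'
  3. substitute 'r' -> 'i'  (+1)
  4. substitute 'k' -> 'd'  (+1)
Total edit operations: 2
Edit distance = 2


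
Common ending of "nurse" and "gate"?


Word 1: "nurse"
Word 2: "gate"
Comparing from end:
  Pos -1: 'e' == 'e'
  Pos -2: 's' != 't' (stop)
LCS = "e" (length 1)


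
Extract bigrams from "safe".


Word: "safe" (length 4)
Number of bigrams = 4 - 2 + 1 = 3
  Position 0: "sa"
  Position 1: "af"
  Position 2: "fe"
Bigrams = "sa", "af", "fe"


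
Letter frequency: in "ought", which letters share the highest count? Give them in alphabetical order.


Word: "ought"
Letter counts:
  'g': 1
  'h': 1
  'o': 1
  't': 1
  'u': 1
Maximum count = 1
Most frequent = 'g', 'h', 'o', 't', 'u' (1 time each)


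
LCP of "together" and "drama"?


Word 1: "together"
Word 2: "drama"
Comparing from start:
  Pos 0: 't' != 'd' (stop)
LCP = "" (length 0)


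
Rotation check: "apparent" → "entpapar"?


Word: "apparent", Candidate: "entpapar"
Method: check if candidate is substring of word+word
"apparentapparent" contains "entpapar"? No
Is rotation = No


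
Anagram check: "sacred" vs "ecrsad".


Word 1: "sacred" → sorted: acders
Word 2: "ecrsad" → sorted: acders
Same letters? acders == acders
Anagram = Yes


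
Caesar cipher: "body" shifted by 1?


Word: "body"
Shift: 1
Each letter → (letter + shift) mod 26:
  'b' (1) + 1 = 2 → 'c'
  'o' (14) + 1 = 15 → 'p'
  'd' (3) + 1 = 4 → 'e'
  'y' (24) + 1 = 25 → 'z'
Result = "cpez"


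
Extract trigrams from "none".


Word: "none" (length 4)
Number of trigrams = 4 - 3 + 1 = 2
  Position 0: "non"
  Position 1: "one"
Trigrams = "non", "one"


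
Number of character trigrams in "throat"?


Word: "throat" (length 6)
Number of 3-grams = length - 3 + 1 = 6 - 3 + 1
= 4


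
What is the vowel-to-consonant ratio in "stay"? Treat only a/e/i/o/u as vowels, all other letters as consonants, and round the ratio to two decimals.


Word: "stay"
Vowels (a,e,i,o,u): 1
Consonants: 3
Ratio = 1/3
= 0.33


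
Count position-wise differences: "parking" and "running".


Comparing character by character (same length = 7):
  Pos 0: 'p' vs 'r' !=
  Pos 1: 'a' vs 'u' !=
  Pos 2: 'r' vs 'n' !=
  Pos 3: 'k' vs 'n' !=
  Pos 4: 'i' vs 'i' =
  Pos 5: 'n' vs 'n' =
  Pos 6: 'g' vs 'g' =
Hamming distance = 4


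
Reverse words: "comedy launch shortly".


Original: "comedy launch shortly"
Words (1..n): comedy | launch | shortly
Reversed (n..1): shortly | launch | comedy
Result = "shortly launch comedy"


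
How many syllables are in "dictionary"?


Word: "dictionary"
Syllable breakdown: dic | tion | ar | y
Counting: 4 parts
= 4 syllables


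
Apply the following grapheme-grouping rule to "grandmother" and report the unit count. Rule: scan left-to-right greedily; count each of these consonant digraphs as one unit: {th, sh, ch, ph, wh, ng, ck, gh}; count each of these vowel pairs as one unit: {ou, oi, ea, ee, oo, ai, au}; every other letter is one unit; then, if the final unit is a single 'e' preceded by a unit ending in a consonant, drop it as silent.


Word: "grandmother" (11 letters)
Left-to-right scan:
  1. 'g' (letter)
  2. 'r' (letter)
  3. 'a' (letter)
  4. 'n' (letter)
  5. 'd' (letter)
  6. 'm' (letter)
  7. 'o' (letter)
  8. 'th' (digraph)
  9. 'e' (letter)
  10. 'r' (letter)
Units from scan: 10
Sound units = 10 units


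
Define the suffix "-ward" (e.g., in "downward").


Suffix: -ward
Example: downward = down + -ward
Meaning = in the direction of


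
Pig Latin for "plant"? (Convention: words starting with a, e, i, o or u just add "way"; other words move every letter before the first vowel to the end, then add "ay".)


Word: "plant"
Starts with consonant(s) → move to end, add 'ay'
Consonant cluster: "pl"
Pig Latin = "antplay"


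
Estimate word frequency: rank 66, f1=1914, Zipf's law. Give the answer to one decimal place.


Zipf's law: f(r) = f(1) / r
f(1) = 1914
f(66) = 1914 / 66
= 29.0 occurrences


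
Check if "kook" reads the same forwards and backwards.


Word: "kook"
Reversed: "kook"
Forward == Backward? kook == kook
Palindrome = Yes


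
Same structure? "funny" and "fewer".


Pattern of "funny": [0, 1, 2, 2, 3]
Pattern of "fewer": [0, 1, 2, 1, 3]
Patterns do not match
Same pattern = No


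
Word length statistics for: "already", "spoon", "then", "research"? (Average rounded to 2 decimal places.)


Lengths: "already"=7, "spoon"=5, "then"=4, "research"=8
Sum = 24, Count = 4
Average = 24/4 = 6.00
= avg=6.00, min=4, max=8


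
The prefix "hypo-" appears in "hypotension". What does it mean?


Prefix: hypo-
As in: hypotension -> hypo- + tension
Meaning = under / below normal


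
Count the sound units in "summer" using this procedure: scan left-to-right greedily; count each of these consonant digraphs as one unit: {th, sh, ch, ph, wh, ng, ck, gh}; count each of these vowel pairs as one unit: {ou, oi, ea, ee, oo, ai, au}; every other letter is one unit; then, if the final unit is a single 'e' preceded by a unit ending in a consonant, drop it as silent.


Word: "summer" (6 letters)
Left-to-right scan:
  [1] 's' (letter)
  [2] 'u' (letter)
  [3] 'm' (letter)
  [4] 'm' (letter)
  [5] 'e' (letter)
  [6] 'r' (letter)
Units from scan: 6
Sound units = 6 units


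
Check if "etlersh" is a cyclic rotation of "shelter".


Word: "shelter", Candidate: "etlersh"
Method: check if candidate is substring of word+word
"sheltershelter" contains "etlersh"? No
Is rotation = No


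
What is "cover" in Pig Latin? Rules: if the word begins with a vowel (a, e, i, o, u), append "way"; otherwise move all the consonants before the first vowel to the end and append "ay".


Word: "cover"
Starts with consonant(s) → move to end, add 'ay'
Consonant cluster: "c"
Pig Latin = "overcay"


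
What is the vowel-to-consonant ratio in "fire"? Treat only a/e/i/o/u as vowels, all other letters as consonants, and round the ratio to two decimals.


Word: "fire"
Vowels (a,e,i,o,u): 2
Consonants: 2
Ratio = 2/2
= 1.00


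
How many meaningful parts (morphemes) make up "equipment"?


Word: "equipment"
Morphemes: equip + -ment
Each morpheme carries meaning
= 2 morphemes


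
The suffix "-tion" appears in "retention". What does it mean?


Suffix: -tion
Example: retention (retain + -tion, with a spelling change)
Meaning = act or process


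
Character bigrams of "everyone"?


Word: "everyone" (length 8)
Number of bigrams = 8 - 2 + 1 = 7
  Position 0: "ev"
  Position 1: "ve"
  Position 2: "er"
  Position 3: "ry"
  Position 4: "yo"
  Position 5: "on"
  Position 6: "ne"
Bigrams = "ev", "ve", "er", "ry", "yo", "on", "ne"


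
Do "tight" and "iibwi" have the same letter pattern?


Pattern of "tight": [0, 1, 2, 3, 0]
Pattern of "iibwi": [0, 0, 1, 2, 0]
Patterns do not match
Same pattern = No


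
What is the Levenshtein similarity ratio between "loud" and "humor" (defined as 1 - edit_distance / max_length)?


Word 1: "loud" (length 4)
Word 2: "humor" (length 5)
One optimal edit sequence:
  1. insert 'h'  (+1)
  2. substitute 'l' -> 'u'  (+1)
  3. substitute 'o' -> 'm'  (+1)
  4. substitute 'u' -> 'o'  (+1)
  5. substitute 'd' -> 'r'  (+1)
Edit distance = 5
Max length = max(4, 5) = 5
Similarity = 1 - 5/5
= 0.0000


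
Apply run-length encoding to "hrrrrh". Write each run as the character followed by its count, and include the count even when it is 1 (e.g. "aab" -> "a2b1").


String: "hrrrrh"
Scanning for consecutive runs:
  'h' x 1
  'r' x 4
  'h' x 1
RLE = "h1r4h1"


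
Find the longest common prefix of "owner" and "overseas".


Word 1: "owner"
Word 2: "overseas"
Comparing from start:
  Pos 0: 'o' == 'o'
  Pos 1: 'w' != 'v' (stop)
LCP = "o" (length 1)


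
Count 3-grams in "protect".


Word: "protect" (length 7)
Number of 3-grams = length - 3 + 1 = 7 - 3 + 1
= 5


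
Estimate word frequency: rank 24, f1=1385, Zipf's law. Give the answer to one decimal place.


Zipf's law: f(r) = f(1) / r
f(1) = 1385
f(24) = 1385 / 24
= 57.7 occurrences


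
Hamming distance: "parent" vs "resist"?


Comparing character by character (same length = 6):
  Pos 0: 'p' vs 'r' !=
  Pos 1: 'a' vs 'e' !=
  Pos 2: 'r' vs 's' !=
  Pos 3: 'e' vs 'i' !=
  Pos 4: 'n' vs 's' !=
  Pos 5: 't' vs 't' =
Hamming distance = 5


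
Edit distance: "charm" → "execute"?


Word 1: "charm" (length 5)
Word 2: "execute" (length 7)
One optimal edit sequence (insert/delete/substitute each cost 1):
  1. insert 'e'  (+1)
  2. insert 'x'  (+1)
  3. substitute 'c' -> 'e'  (+1)
  4. substitute 'h' -> 'c'  (+1)
  5. substitute 'a' -> 'u'  (+1)
  6. substitute 'r' -> 't'  (+1)
  7. substitute 'm' -> 'e'  (+1)
Total edit operations: 7
Edit distance = 7


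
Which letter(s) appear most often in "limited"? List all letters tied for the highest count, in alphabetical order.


Word: "limited"
Letter counts:
  'd': 1
  'e': 1
  'i': 2
  'l': 1
  'm': 1
  't': 1
Maximum count = 2
Most frequent = 'i' (2 times each)


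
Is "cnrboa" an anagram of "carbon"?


Word 1: "carbon" → sorted: abcnor
Word 2: "cnrboa" → sorted: abcnor
Same letters? abcnor == abcnor
Anagram = Yes


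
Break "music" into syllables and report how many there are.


Word: "music"
Syllable breakdown: mu-sic
Counting: 2 parts
= 2 syllables


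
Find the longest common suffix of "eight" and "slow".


Word 1: "eight"
Word 2: "slow"
Comparing from end:
  Pos -1: 't' != 'w' (stop)
LCS = "" (length 0)


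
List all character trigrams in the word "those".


Word: "those" (length 5)
Number of trigrams = 5 - 3 + 1 = 3
  Position 0: "tho"
  Position 1: "hos"
  Position 2: "ose"
Trigrams = "tho", "hos", "ose"


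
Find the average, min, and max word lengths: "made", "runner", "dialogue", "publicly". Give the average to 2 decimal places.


Lengths: "made"=4, "runner"=6, "dialogue"=8, "publicly"=8
Sum = 26, Count = 4
Average = 26/4 = 6.50
= avg=6.50, min=4, max=8


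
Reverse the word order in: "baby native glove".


Original: "baby native glove"
Words (1..n): baby | native | glove
Reversed (n..1): glove | native | baby
Result = "glove native baby"


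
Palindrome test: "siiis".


Word: "siiis"
Reversed: "siiis"
Forward == Backward? siiis == siiis
Palindrome = Yes


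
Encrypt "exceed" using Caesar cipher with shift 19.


Word: "exceed"
Shift: 19
Each letter → (letter + shift) mod 26:
  'e' (4) + 19 = 23 → 'x'
  'x' (23) + 19 = 16 → 'q'
  'c' (2) + 19 = 21 → 'v'
  'e' (4) + 19 = 23 → 'x'
  'e' (4) + 19 = 23 → 'x'
  'd' (3) + 19 = 22 → 'w'
Result = "xqvxxw"


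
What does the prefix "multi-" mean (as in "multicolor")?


Prefix: multi-
As in: multicolor -> multi- + color
Meaning = many


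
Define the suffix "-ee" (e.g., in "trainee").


Suffix: -ee
Example: trainee (train + -ee)
Meaning = one who receives


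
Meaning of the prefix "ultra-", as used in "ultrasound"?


Prefix: ultra-
As in: ultrasound -> ultra- + sound
Meaning = beyond


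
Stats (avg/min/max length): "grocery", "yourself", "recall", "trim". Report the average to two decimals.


Lengths: "grocery"=7, "yourself"=8, "recall"=6, "trim"=4
Sum = 25, Count = 4
Average = 25/4 = 6.25
= avg=6.25, min=4, max=8


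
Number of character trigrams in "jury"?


Word: "jury" (length 4)
Number of 3-grams = length - 3 + 1 = 4 - 3 + 1
= 2


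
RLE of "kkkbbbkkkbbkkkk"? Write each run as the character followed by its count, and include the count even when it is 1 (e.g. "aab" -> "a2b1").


String: "kkkbbbkkkbbkkkk"
Scanning for consecutive runs:
  'k' x 3
  'b' x 3
  'k' x 3
  'b' x 2
  'k' x 4
RLE = "k3b3k3b2k4"


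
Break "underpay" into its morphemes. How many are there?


Word: "underpay"
Morphemes: under- + pay
Each morpheme carries meaning
= 2 morphemes


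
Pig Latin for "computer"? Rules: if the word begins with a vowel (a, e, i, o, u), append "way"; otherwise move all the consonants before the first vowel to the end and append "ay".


Word: "computer"
Starts with consonant(s) → move to end, add 'ay'
Consonant cluster: "c"
Pig Latin = "omputercay"


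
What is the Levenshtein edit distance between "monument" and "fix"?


Word 1: "monument" (length 8)
Word 2: "fix" (length 3)
One optimal edit sequence (insert/delete/substitute each cost 1):
  1. delete 'm'  (+1)
  2. delete 'o'  (+1)
  3. delete 'n'  (+1)
  4. delete 'u'  (+1)
  5. delete 'm'  (+1)
  6. substitute 'e' -> 'f'  (+1)
  7. substitute 'n' -> 'i'  (+1)
  8. substitute 't' -> 'x'  (+1)
Total edit operations: 8
Edit distance = 8


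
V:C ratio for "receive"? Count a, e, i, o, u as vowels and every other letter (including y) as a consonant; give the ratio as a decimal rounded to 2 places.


Word: "receive"
Vowels (a,e,i,o,u): 4
Consonants: 3
Ratio = 4/3
= 1.33


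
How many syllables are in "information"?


Word: "information"
Syllable breakdown: in · for · ma · tion
Counting: 4 parts
= 4 syllables


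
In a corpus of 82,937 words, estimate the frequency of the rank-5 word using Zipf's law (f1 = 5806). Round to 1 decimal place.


Zipf's law: f(r) = f(1) / r
f(1) = 5806
f(5) = 5806 / 5
= 1161.2 occurrences


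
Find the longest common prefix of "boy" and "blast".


Word 1: "boy"
Word 2: "blast"
Comparing from start:
  Pos 0: 'b' == 'b'
  Pos 1: 'o' != 'l' (stop)
LCP = "b" (length 1)


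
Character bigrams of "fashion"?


Word: "fashion" (length 7)
Number of bigrams = 7 - 2 + 1 = 6
  Position 0: "fa"
  Position 1: "as"
  Position 2: "sh"
  Position 3: "hi"
  Position 4: "io"
  Position 5: "on"
Bigrams = "fa", "as", "sh", "hi", "io", "on"


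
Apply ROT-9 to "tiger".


Word: "tiger"
Shift: 9
Each letter → (letter + shift) mod 26:
  't' (19) + 9 = 2 → 'c'
  'i' (8) + 9 = 17 → 'r'
  'g' (6) + 9 = 15 → 'p'
  'e' (4) + 9 = 13 → 'n'
  'r' (17) + 9 = 0 → 'a'
Result = "crpna"


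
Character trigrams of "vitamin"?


Word: "vitamin" (length 7)
Number of trigrams = 7 - 3 + 1 = 5
  Position 0: "vit"
  Position 1: "ita"
  Position 2: "tam"
  Position 3: "ami"
  Position 4: "min"
Trigrams = "vit", "ita", "tam", "ami", "min"


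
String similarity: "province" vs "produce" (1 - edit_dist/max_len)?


Word 1: "province" (length 8)
Word 2: "produce" (length 7)
One optimal edit sequence:
  1. keep 'p'
  2. keep 'r'
  3. keep 'o'
  4. delete 'v'  (+1)
  5. substitute 'i' -> 'd'  (+1)
  6. substitute 'n' -> 'u'  (+1)
  7. keep 'c'
  8. keep 'e'
Edit distance = 3
Max length = max(8, 7) = 8
Similarity = 1 - 3/8
= 0.6250


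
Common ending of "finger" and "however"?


Word 1: "finger"
Word 2: "however"
Comparing from end:
  Pos -1: 'r' == 'r'
  Pos -2: 'e' == 'e'
  Pos -3: 'g' != 'v' (stop)
LCS = "er" (length 2)


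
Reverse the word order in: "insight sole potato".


Original: "insight sole potato"
Words (1..n): insight | sole | potato
Reversed (n..1): potato | sole | insight
Result = "potato sole insight"


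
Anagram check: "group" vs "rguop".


Word 1: "group" → sorted: gopru
Word 2: "rguop" → sorted: gopru
Same letters? gopru == gopru
Anagram = Yes


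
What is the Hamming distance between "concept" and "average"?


Comparing character by character (same length = 7):
  Pos 0: 'c' vs 'a' !=
  Pos 1: 'o' vs 'v' !=
  Pos 2: 'n' vs 'e' !=
  Pos 3: 'c' vs 'r' !=
  Pos 4: 'e' vs 'a' !=
  Pos 5: 'p' vs 'g' !=
  Pos 6: 't' vs 'e' !=
Hamming distance = 7


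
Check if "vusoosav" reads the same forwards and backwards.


Word: "vusoosav"
Reversed: "vasoosuv"
Forward == Backward? vusoosav != vasoosuv
Palindrome = No


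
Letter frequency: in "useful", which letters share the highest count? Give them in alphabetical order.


Word: "useful"
Letter counts:
  'e': 1
  'f': 1
  'l': 1
  's': 1
  'u': 2
Maximum count = 2
Most frequent = 'u' (2 times each)


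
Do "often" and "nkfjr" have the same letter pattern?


Pattern of "often": [0, 1, 2, 3, 4]
Pattern of "nkfjr": [0, 1, 2, 3, 4]
Patterns match
Same pattern = Yes


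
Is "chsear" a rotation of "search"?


Word: "search", Candidate: "chsear"
Method: check if candidate is substring of word+word
"searchsearch" contains "chsear"? Yes
Is rotation = Yes


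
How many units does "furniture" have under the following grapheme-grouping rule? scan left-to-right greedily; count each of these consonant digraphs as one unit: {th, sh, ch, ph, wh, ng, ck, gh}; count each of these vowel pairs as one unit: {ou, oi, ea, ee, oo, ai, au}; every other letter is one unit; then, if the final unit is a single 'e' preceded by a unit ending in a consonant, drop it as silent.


Word: "furniture" (9 letters)
Left-to-right scan:
  [1] 'f' (letter)
  [2] 'u' (letter)
  [3] 'r' (letter)
  [4] 'n' (letter)
  [5] 'i' (letter)
  [6] 't' (letter)
  [7] 'u' (letter)
  [8] 'r' (letter)
  [9] 'e' (letter)
Units from scan: 9
Final unit is 'e' after a consonant -> drop as silent (-1)
Sound units = 8 units


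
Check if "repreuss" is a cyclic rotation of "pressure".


Word: "pressure", Candidate: "repreuss"
Method: check if candidate is substring of word+word
"pressurepressure" contains "repreuss"? No
Is rotation = No


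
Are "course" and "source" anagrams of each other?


Word 1: "course" → sorted: ceorsu
Word 2: "source" → sorted: ceorsu
Same letters? ceorsu == ceorsu
Anagram = Yes


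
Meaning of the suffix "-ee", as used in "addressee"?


Suffix: -ee
As in: addressee -> address + -ee
Meaning = one who receives


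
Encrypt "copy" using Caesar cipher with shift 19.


Word: "copy"
Shift: 19
Each letter → (letter + shift) mod 26:
  'c' (2) + 19 = 21 → 'v'
  'o' (14) + 19 = 7 → 'h'
  'p' (15) + 19 = 8 → 'i'
  'y' (24) + 19 = 17 → 'r'
Result = "vhir"


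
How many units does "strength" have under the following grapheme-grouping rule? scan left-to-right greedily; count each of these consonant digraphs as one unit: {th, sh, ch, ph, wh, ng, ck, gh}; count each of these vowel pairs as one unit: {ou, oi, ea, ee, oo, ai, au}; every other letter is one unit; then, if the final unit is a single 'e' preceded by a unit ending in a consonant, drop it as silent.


Word: "strength" (8 letters)
Left-to-right scan:
  [1] 's' (letter)
  [2] 't' (letter)
  [3] 'r' (letter)
  [4] 'e' (letter)
  [5] 'ng' (digraph)
  [6] 'th' (digraph)
Units from scan: 6
Sound units = 6 units


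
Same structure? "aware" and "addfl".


Pattern of "aware": [0, 1, 0, 2, 3]
Pattern of "addfl": [0, 1, 1, 2, 3]
Patterns do not match
Same pattern = No


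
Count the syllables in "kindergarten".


Word: "kindergarten"
Syllable breakdown: kin / der / gar / ten
Counting: 4 parts
= 4 syllables


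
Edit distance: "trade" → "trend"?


Word 1: "trade" (length 5)
Word 2: "trend" (length 5)
One optimal edit sequence (insert/delete/substitute each cost 1):
  1. keep 't'
  2. keep 'r'
  3. substitute 'a' -> 'e'  (+1)
  4. substitute 'd' -> 'n'  (+1)
  5. substitute 'e' -> 'd'  (+1)
Total edit operations: 3
Edit distance = 3


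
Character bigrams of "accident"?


Word: "accident" (length 8)
Number of bigrams = 8 - 2 + 1 = 7
  Position 0: "ac"
  Position 1: "cc"
  Position 2: "ci"
  Position 3: "id"
  Position 4: "de"
  Position 5: "en"
  Position 6: "nt"
Bigrams = "ac", "cc", "ci", "id", "de", "en", "nt"


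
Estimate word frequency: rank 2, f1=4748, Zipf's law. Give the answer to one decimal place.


Zipf's law: f(r) = f(1) / r
f(1) = 4748
f(2) = 4748 / 2
= 2374.0 occurrences


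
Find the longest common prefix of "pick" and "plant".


Word 1: "pick"
Word 2: "plant"
Comparing from start:
  Pos 0: 'p' == 'p'
  Pos 1: 'i' != 'l' (stop)
LCP = "p" (length 1)


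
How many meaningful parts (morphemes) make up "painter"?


Word: "painter"
Morphemes: paint | -er
Each morpheme carries meaning
= 2 morphemes


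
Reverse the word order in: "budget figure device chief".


Original: "budget figure device chief"
Words (1..n): budget | figure | device | chief
Reversed (n..1): chief | device | figure | budget
Result = "chief device figure budget"


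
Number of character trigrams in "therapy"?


Word: "therapy" (length 7)
Number of 3-grams = length - 3 + 1 = 7 - 3 + 1
= 5


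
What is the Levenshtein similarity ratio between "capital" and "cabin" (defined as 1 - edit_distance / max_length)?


Word 1: "capital" (length 7)
Word 2: "cabin" (length 5)
One optimal edit sequence:
  1. keep 'c'
  2. keep 'a'
  3. substitute 'p' -> 'b'  (+1)
  4. keep 'i'
  5. delete 't'  (+1)
  6. delete 'a'  (+1)
  7. substitute 'l' -> 'n'  (+1)
Edit distance = 4
Max length = max(7, 5) = 7
Similarity = 1 - 4/7
= 0.4286


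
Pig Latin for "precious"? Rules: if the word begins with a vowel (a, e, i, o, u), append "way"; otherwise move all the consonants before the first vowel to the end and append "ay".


Word: "precious"
Starts with consonant(s) → move to end, add 'ay'
Consonant cluster: "pr"
Pig Latin = "eciouspray"


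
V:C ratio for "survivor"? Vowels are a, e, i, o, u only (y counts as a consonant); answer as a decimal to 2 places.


Word: "survivor"
Vowels (a,e,i,o,u): 3
Consonants: 5
Ratio = 3/5
= 0.60


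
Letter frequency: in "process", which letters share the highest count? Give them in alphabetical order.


Word: "process"
Letter counts:
  'c': 1
  'e': 1
  'o': 1
  'p': 1
  'r': 1
  's': 2
Maximum count = 2
Most frequent = 's' (2 times each)


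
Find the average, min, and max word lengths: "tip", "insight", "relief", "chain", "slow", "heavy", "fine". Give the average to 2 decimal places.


Lengths: "tip"=3, "insight"=7, "relief"=6, "chain"=5, "slow"=4, "heavy"=5, "fine"=4
Sum = 34, Count = 7
Average = 34/7 = 4.86
= avg=4.86, min=3, max=7


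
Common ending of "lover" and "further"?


Word 1: "lover"
Word 2: "further"
Comparing from end:
  Pos -1: 'r' == 'r'
  Pos -2: 'e' == 'e'
  Pos -3: 'v' != 'h' (stop)
LCS = "er" (length 2)


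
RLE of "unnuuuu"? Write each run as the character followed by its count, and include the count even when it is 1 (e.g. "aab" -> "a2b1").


String: "unnuuuu"
Scanning for consecutive runs:
  'u' x 1
  'n' x 2
  'u' x 4
RLE = "u1n2u4"


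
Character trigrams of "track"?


Word: "track" (length 5)
Number of trigrams = 5 - 3 + 1 = 3
  Position 0: "tra"
  Position 1: "rac"
  Position 2: "ack"
Trigrams = "tra", "rac", "ack"


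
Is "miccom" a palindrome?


Word: "miccom"
Reversed: "moccim"
Forward == Backward? miccom != moccim
Palindrome = No


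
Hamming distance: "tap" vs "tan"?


Comparing character by character (same length = 3):
  Pos 0: 't' vs 't' =
  Pos 1: 'a' vs 'a' =
  Pos 2: 'p' vs 'n' !=
Hamming distance = 1


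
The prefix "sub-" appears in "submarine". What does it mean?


Prefix: sub-
Example: submarine = sub- + marine
Meaning = under / below


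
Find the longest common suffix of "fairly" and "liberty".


Word 1: "fairly"
Word 2: "liberty"
Comparing from end:
  Pos -1: 'y' == 'y'
  Pos -2: 'l' != 't' (stop)
LCS = "y" (length 1)


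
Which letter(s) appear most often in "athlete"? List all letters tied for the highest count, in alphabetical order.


Word: "athlete"
Letter counts:
  'a': 1
  'e': 2
  'h': 1
  'l': 1
  't': 2
Maximum count = 2
Most frequent = 'e', 't' (2 times each)


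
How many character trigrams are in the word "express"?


Word: "express" (length 7)
Number of 3-grams = length - 3 + 1 = 7 - 3 + 1
= 5


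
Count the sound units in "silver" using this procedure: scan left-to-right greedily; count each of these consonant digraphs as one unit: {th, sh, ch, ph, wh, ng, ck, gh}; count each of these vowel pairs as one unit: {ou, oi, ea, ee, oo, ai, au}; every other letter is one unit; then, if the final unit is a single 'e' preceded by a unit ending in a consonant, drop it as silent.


Word: "silver" (6 letters)
Left-to-right scan:
  [1] 's' (letter)
  [2] 'i' (letter)
  [3] 'l' (letter)
  [4] 'v' (letter)
  [5] 'e' (letter)
  [6] 'r' (letter)
Units from scan: 6
Sound units = 6 units


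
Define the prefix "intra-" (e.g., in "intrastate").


Prefix: intra-
Example: intrastate (intra- + state)
Meaning = within


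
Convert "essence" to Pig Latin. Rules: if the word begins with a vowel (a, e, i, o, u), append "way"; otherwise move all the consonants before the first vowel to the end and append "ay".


Word: "essence"
Starts with vowel → add 'way'
Pig Latin = "essenceway"


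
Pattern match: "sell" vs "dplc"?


Pattern of "sell": [0, 1, 2, 2]
Pattern of "dplc": [0, 1, 2, 3]
Patterns do not match
Same pattern = No


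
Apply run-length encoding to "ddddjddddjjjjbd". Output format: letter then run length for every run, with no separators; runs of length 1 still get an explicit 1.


String: "ddddjddddjjjjbd"
Scanning for consecutive runs:
  'd' x 4
  'j' x 1
  'd' x 4
  'j' x 4
  'b' x 1
  'd' x 1
RLE = "d4j1d4j4b1d1"


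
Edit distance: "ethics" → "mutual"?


Word 1: "ethics" (length 6)
Word 2: "mutual" (length 6)
One optimal edit sequence (insert/delete/substitute each cost 1):
  1. substitute 'e' -> 'm'  (+1)
  2. substitute 't' -> 'u'  (+1)
  3. substitute 'h' -> 't'  (+1)
  4. substitute 'i' -> 'u'  (+1)
  5. substitute 'c' -> 'a'  (+1)
  6. substitute 's' -> 'l'  (+1)
Total edit operations: 6
Edit distance = 6


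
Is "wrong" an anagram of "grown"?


Word 1: "grown" → sorted: gnorw
Word 2: "wrong" → sorted: gnorw
Same letters? gnorw == gnorw
Anagram = Yes
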